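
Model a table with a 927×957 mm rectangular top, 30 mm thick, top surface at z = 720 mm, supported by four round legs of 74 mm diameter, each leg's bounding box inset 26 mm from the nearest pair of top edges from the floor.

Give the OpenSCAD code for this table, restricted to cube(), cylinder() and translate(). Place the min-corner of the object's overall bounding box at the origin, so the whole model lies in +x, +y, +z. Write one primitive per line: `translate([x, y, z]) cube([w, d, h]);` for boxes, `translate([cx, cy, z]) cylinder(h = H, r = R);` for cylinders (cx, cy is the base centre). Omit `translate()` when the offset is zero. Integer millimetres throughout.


translate([0, 0, 690]) cube([927, 957, 30]);
translate([63, 63, 0]) cylinder(h = 690, r = 37);
translate([864, 63, 0]) cylinder(h = 690, r = 37);
translate([63, 894, 0]) cylinder(h = 690, r = 37);
translate([864, 894, 0]) cylinder(h = 690, r = 37);


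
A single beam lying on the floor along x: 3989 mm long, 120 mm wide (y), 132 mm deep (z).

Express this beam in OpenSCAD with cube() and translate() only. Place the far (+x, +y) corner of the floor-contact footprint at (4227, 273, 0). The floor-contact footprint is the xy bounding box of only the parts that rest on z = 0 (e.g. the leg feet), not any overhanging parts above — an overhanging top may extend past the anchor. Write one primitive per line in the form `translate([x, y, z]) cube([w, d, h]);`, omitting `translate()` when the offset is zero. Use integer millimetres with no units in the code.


translate([238, 153, 0]) cube([3989, 120, 132]);


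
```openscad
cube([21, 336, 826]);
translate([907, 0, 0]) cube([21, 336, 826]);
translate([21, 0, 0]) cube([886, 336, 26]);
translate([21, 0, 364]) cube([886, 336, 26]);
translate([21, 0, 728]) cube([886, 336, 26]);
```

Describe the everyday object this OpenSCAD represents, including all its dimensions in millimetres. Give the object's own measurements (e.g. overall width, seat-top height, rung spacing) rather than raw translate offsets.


An open bookshelf. Two side panels, each 21 mm thick, 336 mm deep and 826 mm tall, stand 928 mm apart (outside-to-outside). Between them sit 3 shelves, each 26 mm thick and 336 mm deep, spanning the full gap between the sides. The bottom shelf rests on the floor (its underside at z = 0) and the clear gap between one shelf's top and the next shelf's underside is 338 mm.


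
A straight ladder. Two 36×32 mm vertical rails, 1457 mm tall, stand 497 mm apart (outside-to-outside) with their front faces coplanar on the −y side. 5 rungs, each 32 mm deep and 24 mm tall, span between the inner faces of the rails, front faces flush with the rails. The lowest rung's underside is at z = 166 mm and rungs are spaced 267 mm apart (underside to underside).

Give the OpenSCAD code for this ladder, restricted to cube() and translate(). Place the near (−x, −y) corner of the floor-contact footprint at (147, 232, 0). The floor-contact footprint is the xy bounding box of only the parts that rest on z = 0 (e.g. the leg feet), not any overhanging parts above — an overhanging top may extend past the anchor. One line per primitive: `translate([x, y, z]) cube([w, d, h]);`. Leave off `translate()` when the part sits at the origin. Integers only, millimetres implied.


translate([147, 232, 0]) cube([36, 32, 1457]);
translate([608, 232, 0]) cube([36, 32, 1457]);
translate([183, 232, 166]) cube([425, 32, 24]);
translate([183, 232, 433]) cube([425, 32, 24]);
translate([183, 232, 700]) cube([425, 32, 24]);
translate([183, 232, 967]) cube([425, 32, 24]);
translate([183, 232, 1234]) cube([425, 32, 24]);


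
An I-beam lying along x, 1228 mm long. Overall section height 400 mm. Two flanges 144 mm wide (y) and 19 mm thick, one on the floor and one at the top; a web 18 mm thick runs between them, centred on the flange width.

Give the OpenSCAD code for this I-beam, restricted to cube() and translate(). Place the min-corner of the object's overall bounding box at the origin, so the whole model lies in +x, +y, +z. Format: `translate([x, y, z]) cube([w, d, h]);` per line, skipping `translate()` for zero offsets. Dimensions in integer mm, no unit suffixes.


cube([1228, 144, 19]);
translate([0, 63, 19]) cube([1228, 18, 362]);
translate([0, 0, 381]) cube([1228, 144, 19]);


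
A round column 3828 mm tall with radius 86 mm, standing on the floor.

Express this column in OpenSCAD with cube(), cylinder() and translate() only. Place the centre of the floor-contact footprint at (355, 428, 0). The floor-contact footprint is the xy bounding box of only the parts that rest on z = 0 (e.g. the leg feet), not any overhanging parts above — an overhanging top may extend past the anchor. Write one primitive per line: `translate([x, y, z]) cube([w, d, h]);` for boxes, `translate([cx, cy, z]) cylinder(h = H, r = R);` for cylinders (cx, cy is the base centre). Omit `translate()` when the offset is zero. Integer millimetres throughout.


translate([355, 428, 0]) cylinder(h = 3828, r = 86);


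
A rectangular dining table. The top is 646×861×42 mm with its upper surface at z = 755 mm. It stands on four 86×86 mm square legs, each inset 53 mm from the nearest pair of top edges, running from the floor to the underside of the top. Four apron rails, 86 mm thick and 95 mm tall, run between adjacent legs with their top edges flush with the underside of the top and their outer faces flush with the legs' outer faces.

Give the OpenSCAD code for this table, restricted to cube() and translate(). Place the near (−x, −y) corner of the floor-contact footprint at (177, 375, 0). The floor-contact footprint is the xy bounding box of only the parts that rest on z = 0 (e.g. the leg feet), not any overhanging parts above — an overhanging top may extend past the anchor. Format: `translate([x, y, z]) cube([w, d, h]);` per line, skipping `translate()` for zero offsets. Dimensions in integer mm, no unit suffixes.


translate([124, 322, 713]) cube([646, 861, 42]);
translate([177, 375, 0]) cube([86, 86, 713]);
translate([631, 375, 0]) cube([86, 86, 713]);
translate([177, 1044, 0]) cube([86, 86, 713]);
translate([631, 1044, 0]) cube([86, 86, 713]);
translate([263, 375, 618]) cube([368, 86, 95]);
translate([263, 1044, 618]) cube([368, 86, 95]);
translate([177, 461, 618]) cube([86, 583, 95]);
translate([631, 461, 618]) cube([86, 583, 95]);


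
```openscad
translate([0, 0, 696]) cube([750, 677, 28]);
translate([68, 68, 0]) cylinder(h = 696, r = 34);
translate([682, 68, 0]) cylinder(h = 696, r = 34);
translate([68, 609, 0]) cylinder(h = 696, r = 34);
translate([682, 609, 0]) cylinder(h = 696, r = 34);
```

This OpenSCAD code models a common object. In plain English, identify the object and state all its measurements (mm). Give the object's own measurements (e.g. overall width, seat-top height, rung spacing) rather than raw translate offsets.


A rectangular dining table. The top is 750×677×28 mm with its upper surface at z = 724 mm. It stands on four round legs of 68 mm diameter, each leg's bounding box inset 34 mm from the nearest pair of top edges, running from the floor to the underside of the top.


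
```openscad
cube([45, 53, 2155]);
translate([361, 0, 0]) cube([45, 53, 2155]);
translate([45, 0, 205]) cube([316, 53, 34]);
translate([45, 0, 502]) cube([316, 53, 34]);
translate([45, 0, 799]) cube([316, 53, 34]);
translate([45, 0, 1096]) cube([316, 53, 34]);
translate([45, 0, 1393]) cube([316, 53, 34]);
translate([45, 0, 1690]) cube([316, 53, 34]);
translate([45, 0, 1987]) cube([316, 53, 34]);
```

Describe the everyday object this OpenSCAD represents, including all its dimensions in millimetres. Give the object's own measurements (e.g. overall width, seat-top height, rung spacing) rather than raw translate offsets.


A straight ladder. Two 45×53 mm vertical rails, 2155 mm tall, stand 406 mm apart (outside-to-outside) with their front faces coplanar on the −y side. 7 rungs, each 53 mm deep and 34 mm tall, span between the inner faces of the rails, front faces flush with the rails. The lowest rung's underside is at z = 205 mm and rungs are spaced 297 mm apart (underside to underside).


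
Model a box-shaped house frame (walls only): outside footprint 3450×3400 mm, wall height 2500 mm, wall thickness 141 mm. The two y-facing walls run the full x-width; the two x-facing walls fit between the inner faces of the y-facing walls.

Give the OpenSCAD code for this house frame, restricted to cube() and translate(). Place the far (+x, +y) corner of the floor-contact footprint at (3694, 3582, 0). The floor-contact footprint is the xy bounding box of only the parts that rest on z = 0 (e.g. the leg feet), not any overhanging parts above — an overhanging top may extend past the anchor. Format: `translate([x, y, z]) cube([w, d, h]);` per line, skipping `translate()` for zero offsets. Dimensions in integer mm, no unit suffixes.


translate([244, 182, 0]) cube([3450, 141, 2500]);
translate([244, 3441, 0]) cube([3450, 141, 2500]);
translate([244, 323, 0]) cube([141, 3118, 2500]);
translate([3553, 323, 0]) cube([141, 3118, 2500]);


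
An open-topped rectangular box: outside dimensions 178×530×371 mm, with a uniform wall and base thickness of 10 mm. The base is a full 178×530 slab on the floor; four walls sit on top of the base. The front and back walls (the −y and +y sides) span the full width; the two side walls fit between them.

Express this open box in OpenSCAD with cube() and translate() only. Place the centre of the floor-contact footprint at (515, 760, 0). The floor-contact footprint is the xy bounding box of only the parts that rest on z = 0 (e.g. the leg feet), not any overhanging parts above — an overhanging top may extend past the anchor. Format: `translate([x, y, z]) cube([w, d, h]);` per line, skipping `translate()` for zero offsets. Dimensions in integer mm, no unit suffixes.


translate([426, 495, 0]) cube([178, 530, 10]);
translate([426, 495, 10]) cube([178, 10, 361]);
translate([426, 1015, 10]) cube([178, 10, 361]);
translate([426, 505, 10]) cube([10, 510, 361]);
translate([594, 505, 10]) cube([10, 510, 361]);


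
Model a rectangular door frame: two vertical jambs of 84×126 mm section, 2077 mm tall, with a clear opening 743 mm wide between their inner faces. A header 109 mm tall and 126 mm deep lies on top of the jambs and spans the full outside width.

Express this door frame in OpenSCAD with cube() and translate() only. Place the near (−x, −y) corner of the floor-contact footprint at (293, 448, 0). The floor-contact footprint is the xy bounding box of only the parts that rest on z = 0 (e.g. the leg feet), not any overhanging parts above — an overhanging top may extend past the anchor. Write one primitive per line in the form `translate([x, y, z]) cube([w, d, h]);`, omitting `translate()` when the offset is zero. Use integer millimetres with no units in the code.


translate([293, 448, 0]) cube([84, 126, 2077]);
translate([1120, 448, 0]) cube([84, 126, 2077]);
translate([293, 448, 2077]) cube([911, 126, 109]);


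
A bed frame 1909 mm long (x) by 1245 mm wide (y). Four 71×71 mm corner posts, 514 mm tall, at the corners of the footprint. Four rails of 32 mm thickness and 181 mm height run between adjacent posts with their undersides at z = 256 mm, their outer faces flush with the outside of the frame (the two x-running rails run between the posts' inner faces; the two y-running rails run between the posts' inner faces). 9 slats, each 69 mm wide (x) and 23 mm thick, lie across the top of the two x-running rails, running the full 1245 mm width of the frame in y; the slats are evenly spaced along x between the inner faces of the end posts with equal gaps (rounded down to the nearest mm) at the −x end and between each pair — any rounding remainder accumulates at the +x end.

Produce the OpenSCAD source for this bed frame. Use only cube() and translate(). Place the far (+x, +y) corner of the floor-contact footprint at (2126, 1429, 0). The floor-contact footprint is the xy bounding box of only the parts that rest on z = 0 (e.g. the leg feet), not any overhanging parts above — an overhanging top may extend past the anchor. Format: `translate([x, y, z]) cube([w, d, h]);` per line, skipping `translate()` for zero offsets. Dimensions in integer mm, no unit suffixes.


translate([217, 184, 0]) cube([71, 71, 514]);
translate([217, 1358, 0]) cube([71, 71, 514]);
translate([2055, 184, 0]) cube([71, 71, 514]);
translate([2055, 1358, 0]) cube([71, 71, 514]);
translate([288, 184, 256]) cube([1767, 32, 181]);
translate([288, 1397, 256]) cube([1767, 32, 181]);
translate([217, 255, 256]) cube([32, 1103, 181]);
translate([2094, 255, 256]) cube([32, 1103, 181]);
translate([402, 184, 437]) cube([69, 1245, 23]);
translate([585, 184, 437]) cube([69, 1245, 23]);
translate([768, 184, 437]) cube([69, 1245, 23]);
translate([951, 184, 437]) cube([69, 1245, 23]);
translate([1134, 184, 437]) cube([69, 1245, 23]);
translate([1317, 184, 437]) cube([69, 1245, 23]);
translate([1500, 184, 437]) cube([69, 1245, 23]);
translate([1683, 184, 437]) cube([69, 1245, 23]);
translate([1866, 184, 437]) cube([69, 1245, 23]);


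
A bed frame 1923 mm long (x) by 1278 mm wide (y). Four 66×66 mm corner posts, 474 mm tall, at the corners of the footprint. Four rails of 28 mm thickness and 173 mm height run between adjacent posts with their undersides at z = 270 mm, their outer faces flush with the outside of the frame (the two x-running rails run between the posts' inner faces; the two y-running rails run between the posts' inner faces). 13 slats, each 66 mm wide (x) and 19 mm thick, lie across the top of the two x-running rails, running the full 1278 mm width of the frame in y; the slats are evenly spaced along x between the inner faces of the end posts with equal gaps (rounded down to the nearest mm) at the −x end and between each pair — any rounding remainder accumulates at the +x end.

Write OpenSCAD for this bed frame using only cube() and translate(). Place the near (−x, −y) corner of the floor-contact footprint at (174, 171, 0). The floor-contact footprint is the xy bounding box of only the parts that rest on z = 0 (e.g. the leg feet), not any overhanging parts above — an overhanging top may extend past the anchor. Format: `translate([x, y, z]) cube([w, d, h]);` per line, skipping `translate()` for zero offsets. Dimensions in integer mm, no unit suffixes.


translate([174, 171, 0]) cube([66, 66, 474]);
translate([174, 1383, 0]) cube([66, 66, 474]);
translate([2031, 171, 0]) cube([66, 66, 474]);
translate([2031, 1383, 0]) cube([66, 66, 474]);
translate([240, 171, 270]) cube([1791, 28, 173]);
translate([240, 1421, 270]) cube([1791, 28, 173]);
translate([174, 237, 270]) cube([28, 1146, 173]);
translate([2069, 237, 270]) cube([28, 1146, 173]);
translate([306, 171, 443]) cube([66, 1278, 19]);
translate([438, 171, 443]) cube([66, 1278, 19]);
translate([570, 171, 443]) cube([66, 1278, 19]);
translate([702, 171, 443]) cube([66, 1278, 19]);
translate([834, 171, 443]) cube([66, 1278, 19]);
translate([966, 171, 443]) cube([66, 1278, 19]);
translate([1098, 171, 443]) cube([66, 1278, 19]);
translate([1230, 171, 443]) cube([66, 1278, 19]);
translate([1362, 171, 443]) cube([66, 1278, 19]);
translate([1494, 171, 443]) cube([66, 1278, 19]);
translate([1626, 171, 443]) cube([66, 1278, 19]);
translate([1758, 171, 443]) cube([66, 1278, 19]);
translate([1890, 171, 443]) cube([66, 1278, 19]);


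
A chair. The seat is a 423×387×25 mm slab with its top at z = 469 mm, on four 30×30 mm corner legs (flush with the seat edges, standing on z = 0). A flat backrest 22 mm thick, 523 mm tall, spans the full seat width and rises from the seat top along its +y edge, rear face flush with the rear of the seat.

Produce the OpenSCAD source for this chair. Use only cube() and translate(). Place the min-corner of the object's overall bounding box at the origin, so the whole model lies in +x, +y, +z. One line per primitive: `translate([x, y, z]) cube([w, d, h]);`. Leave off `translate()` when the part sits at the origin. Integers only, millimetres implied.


translate([0, 0, 444]) cube([423, 387, 25]);
cube([30, 30, 444]);
translate([393, 0, 0]) cube([30, 30, 444]);
translate([0, 357, 0]) cube([30, 30, 444]);
translate([393, 357, 0]) cube([30, 30, 444]);
translate([0, 365, 469]) cube([423, 22, 523]);


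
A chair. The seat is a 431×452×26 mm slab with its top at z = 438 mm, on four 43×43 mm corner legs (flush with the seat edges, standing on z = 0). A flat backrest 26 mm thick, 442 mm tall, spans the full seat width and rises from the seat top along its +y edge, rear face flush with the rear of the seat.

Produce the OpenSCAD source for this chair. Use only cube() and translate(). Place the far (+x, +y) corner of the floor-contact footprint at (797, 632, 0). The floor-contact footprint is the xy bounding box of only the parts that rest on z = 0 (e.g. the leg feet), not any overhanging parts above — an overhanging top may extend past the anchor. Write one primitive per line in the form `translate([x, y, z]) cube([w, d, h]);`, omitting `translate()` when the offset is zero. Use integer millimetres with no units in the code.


translate([366, 180, 412]) cube([431, 452, 26]);
translate([366, 180, 0]) cube([43, 43, 412]);
translate([754, 180, 0]) cube([43, 43, 412]);
translate([366, 589, 0]) cube([43, 43, 412]);
translate([754, 589, 0]) cube([43, 43, 412]);
translate([366, 606, 438]) cube([431, 26, 442]);


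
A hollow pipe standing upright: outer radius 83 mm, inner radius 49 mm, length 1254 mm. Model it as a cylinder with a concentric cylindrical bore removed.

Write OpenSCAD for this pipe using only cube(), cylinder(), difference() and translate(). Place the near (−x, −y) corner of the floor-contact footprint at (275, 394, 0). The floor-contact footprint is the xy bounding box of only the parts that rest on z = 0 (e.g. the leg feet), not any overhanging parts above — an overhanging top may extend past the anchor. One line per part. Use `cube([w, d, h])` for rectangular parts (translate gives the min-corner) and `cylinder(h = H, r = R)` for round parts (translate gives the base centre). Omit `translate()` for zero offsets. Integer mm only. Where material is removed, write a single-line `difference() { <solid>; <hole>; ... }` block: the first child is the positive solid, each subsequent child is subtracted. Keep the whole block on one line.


difference() { translate([358, 477, 0]) cylinder(h = 1254, r = 83); translate([358, 477, 0]) cylinder(h = 1254, r = 49); }


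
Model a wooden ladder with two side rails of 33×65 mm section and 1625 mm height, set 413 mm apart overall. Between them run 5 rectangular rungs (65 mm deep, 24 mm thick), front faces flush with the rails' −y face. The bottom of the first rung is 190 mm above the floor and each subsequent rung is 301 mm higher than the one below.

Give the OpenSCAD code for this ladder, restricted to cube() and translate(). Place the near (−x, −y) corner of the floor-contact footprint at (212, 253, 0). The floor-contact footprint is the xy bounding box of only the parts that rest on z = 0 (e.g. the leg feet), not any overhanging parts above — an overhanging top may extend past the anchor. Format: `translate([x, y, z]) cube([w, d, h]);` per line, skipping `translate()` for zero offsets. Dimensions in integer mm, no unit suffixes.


translate([212, 253, 0]) cube([33, 65, 1625]);
translate([592, 253, 0]) cube([33, 65, 1625]);
translate([245, 253, 190]) cube([347, 65, 24]);
translate([245, 253, 491]) cube([347, 65, 24]);
translate([245, 253, 792]) cube([347, 65, 24]);
translate([245, 253, 1093]) cube([347, 65, 24]);
translate([245, 253, 1394]) cube([347, 65, 24]);


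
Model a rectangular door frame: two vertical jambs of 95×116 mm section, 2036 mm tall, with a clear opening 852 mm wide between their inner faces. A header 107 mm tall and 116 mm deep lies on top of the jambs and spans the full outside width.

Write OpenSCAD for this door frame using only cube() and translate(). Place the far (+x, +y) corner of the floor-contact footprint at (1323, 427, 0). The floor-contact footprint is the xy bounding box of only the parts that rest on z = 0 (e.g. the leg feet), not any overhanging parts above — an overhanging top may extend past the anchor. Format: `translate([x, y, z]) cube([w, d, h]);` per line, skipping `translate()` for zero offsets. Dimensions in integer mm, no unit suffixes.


translate([281, 311, 0]) cube([95, 116, 2036]);
translate([1228, 311, 0]) cube([95, 116, 2036]);
translate([281, 311, 2036]) cube([1042, 116, 107]);


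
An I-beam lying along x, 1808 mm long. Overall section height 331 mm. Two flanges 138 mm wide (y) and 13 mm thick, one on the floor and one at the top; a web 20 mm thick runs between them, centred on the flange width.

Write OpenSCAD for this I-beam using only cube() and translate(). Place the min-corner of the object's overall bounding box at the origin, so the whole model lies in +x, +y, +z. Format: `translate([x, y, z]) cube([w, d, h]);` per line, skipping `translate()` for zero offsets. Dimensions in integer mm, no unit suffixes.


cube([1808, 138, 13]);
translate([0, 59, 13]) cube([1808, 20, 305]);
translate([0, 0, 318]) cube([1808, 138, 13]);


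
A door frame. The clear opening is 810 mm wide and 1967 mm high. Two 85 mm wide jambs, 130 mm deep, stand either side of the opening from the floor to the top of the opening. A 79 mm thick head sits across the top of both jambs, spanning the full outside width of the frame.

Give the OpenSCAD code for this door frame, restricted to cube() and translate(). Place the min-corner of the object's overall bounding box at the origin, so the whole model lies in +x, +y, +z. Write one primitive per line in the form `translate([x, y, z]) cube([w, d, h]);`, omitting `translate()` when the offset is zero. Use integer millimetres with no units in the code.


cube([85, 130, 1967]);
translate([895, 0, 0]) cube([85, 130, 1967]);
translate([0, 0, 1967]) cube([980, 130, 79]);


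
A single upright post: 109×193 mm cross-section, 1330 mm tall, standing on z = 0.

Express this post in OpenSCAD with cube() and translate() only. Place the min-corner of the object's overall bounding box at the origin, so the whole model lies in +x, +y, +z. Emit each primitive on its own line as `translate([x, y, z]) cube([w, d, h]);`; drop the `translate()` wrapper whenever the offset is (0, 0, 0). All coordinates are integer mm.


cube([109, 193, 1330]);


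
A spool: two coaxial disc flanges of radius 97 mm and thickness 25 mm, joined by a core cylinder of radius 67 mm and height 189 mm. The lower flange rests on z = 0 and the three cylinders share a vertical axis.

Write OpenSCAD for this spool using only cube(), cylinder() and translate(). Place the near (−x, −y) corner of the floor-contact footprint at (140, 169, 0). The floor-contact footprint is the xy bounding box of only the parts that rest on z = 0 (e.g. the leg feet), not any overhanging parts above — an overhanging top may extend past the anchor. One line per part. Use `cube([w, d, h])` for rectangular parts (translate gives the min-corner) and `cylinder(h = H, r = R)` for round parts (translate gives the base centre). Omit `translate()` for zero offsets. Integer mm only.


translate([237, 266, 0]) cylinder(h = 25, r = 97);
translate([237, 266, 25]) cylinder(h = 189, r = 67);
translate([237, 266, 214]) cylinder(h = 25, r = 97);


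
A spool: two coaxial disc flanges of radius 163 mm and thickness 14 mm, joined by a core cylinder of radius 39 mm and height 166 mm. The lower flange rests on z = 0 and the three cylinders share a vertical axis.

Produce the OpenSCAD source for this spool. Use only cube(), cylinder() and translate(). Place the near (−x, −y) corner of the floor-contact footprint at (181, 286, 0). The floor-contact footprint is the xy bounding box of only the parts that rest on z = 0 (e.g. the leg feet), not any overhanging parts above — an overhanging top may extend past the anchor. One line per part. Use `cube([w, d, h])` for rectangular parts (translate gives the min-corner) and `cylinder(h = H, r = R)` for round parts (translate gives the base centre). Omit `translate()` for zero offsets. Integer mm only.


translate([344, 449, 0]) cylinder(h = 14, r = 163);
translate([344, 449, 14]) cylinder(h = 166, r = 39);
translate([344, 449, 180]) cylinder(h = 14, r = 163);


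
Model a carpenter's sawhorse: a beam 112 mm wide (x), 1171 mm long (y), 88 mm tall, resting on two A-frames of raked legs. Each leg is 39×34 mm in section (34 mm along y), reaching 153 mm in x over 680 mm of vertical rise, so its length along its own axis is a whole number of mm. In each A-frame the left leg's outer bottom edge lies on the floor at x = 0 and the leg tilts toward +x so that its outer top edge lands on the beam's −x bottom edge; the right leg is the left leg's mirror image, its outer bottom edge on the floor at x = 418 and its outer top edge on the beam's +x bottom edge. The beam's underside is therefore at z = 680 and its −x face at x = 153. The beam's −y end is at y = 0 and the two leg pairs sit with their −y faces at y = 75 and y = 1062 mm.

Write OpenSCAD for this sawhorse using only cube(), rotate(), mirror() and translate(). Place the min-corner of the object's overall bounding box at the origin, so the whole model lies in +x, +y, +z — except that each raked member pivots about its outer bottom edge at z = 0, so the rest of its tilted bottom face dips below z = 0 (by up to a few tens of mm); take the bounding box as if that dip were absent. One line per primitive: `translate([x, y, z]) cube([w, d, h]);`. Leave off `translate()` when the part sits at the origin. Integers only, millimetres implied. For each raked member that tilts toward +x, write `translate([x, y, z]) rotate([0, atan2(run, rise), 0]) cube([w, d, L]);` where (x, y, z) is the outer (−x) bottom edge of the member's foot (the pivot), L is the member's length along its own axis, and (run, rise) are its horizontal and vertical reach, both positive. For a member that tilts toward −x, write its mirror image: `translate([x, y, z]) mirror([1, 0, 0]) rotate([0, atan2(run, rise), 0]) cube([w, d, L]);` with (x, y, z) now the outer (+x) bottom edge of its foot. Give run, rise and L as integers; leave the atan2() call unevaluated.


translate([153, 0, 680]) cube([112, 1171, 88]);
translate([0, 75, 0]) rotate([0, atan2(153, 680), 0]) cube([39, 34, 697]);
translate([418, 75, 0]) mirror([1, 0, 0]) rotate([0, atan2(153, 680), 0]) cube([39, 34, 697]);
translate([0, 1062, 0]) rotate([0, atan2(153, 680), 0]) cube([39, 34, 697]);
translate([418, 1062, 0]) mirror([1, 0, 0]) rotate([0, atan2(153, 680), 0]) cube([39, 34, 697]);


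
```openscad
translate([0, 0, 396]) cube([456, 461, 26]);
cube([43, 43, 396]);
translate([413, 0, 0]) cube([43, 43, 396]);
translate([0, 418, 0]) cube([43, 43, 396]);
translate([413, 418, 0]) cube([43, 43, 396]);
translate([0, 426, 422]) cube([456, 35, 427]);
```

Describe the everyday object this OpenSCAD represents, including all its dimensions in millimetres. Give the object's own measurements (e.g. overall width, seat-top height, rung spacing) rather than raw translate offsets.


A chair. The seat is a 456×461×26 mm slab with its top at z = 422 mm, on four 43×43 mm corner legs (flush with the seat edges, standing on z = 0). A flat backrest 35 mm thick, 427 mm tall, spans the full seat width and rises from the seat top along its +y edge, rear face flush with the rear of the seat.


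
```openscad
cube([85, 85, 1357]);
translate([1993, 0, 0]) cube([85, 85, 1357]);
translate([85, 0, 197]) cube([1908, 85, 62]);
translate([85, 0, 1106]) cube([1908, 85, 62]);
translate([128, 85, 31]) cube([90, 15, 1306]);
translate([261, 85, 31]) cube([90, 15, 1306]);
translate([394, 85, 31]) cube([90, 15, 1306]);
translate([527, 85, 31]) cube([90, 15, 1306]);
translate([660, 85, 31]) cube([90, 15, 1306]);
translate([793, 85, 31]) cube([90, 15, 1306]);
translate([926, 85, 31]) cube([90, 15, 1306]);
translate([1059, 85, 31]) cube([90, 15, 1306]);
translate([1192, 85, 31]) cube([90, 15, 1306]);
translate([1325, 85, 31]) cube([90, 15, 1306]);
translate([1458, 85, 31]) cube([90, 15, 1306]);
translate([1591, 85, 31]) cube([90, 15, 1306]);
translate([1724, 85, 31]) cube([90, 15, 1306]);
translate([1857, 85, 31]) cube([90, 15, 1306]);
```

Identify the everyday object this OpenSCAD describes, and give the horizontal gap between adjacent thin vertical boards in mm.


A fence section. The picket gap is 43 mm.

Two posts, two rails, 14 pickets — a fence section. Span 1908 mm holds 14 pickets of 90 mm with 15 equal gaps: ⌊(1908 − 14·90) / 15⌋ = 43 mm.


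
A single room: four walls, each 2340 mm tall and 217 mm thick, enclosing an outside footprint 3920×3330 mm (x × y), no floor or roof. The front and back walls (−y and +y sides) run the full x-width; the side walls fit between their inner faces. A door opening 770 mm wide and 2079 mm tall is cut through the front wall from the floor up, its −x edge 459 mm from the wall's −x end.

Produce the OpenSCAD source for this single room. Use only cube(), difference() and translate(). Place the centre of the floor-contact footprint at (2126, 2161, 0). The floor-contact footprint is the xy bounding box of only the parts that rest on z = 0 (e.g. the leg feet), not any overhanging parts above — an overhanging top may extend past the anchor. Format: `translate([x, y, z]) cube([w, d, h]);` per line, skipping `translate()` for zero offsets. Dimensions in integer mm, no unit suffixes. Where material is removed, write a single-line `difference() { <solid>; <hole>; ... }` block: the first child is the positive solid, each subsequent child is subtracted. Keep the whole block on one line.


difference() { translate([166, 496, 0]) cube([3920, 217, 2340]); translate([625, 496, 0]) cube([770, 217, 2079]); }
translate([166, 3609, 0]) cube([3920, 217, 2340]);
translate([166, 713, 0]) cube([217, 2896, 2340]);
translate([3869, 713, 0]) cube([217, 2896, 2340]);


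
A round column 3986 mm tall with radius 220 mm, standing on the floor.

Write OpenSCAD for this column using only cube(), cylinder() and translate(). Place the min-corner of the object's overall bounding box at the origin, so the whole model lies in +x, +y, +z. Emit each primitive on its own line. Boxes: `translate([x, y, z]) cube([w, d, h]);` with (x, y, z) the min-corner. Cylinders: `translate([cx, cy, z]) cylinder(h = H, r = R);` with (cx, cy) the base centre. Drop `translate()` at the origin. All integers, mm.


translate([220, 220, 0]) cylinder(h = 3986, r = 220);


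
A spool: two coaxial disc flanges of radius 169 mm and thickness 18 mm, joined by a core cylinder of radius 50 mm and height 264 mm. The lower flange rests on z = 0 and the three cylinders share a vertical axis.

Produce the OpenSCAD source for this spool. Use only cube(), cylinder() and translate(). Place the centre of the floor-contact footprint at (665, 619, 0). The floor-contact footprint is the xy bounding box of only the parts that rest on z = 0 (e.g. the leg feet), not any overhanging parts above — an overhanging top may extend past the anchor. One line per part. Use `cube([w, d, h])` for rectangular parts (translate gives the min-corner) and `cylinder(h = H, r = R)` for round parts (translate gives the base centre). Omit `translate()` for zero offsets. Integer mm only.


translate([665, 619, 0]) cylinder(h = 18, r = 169);
translate([665, 619, 18]) cylinder(h = 264, r = 50);
translate([665, 619, 282]) cylinder(h = 18, r = 169);


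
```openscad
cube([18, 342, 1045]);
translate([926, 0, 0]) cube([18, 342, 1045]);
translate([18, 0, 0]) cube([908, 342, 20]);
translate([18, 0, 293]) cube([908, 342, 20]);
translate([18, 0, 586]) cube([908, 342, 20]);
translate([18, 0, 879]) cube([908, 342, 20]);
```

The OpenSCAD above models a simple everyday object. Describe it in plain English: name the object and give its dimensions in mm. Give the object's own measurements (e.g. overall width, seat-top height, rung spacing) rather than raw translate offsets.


An open bookshelf. Two side panels, each 18 mm thick, 342 mm deep and 1045 mm tall, stand 944 mm apart (outside-to-outside). Between them sit 4 shelves, each 20 mm thick and 342 mm deep, spanning the full gap between the sides. The bottom shelf rests on the floor (its underside at z = 0) and the clear gap between one shelf's top and the next shelf's underside is 273 mm.


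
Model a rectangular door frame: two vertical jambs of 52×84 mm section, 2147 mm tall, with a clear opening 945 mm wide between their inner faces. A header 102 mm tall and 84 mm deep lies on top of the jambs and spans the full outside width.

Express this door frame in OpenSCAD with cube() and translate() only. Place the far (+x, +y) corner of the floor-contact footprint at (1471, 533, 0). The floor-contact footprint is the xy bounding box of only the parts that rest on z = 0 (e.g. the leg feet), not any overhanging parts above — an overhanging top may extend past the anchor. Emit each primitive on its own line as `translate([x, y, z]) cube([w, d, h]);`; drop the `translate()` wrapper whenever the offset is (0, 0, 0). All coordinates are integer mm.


translate([422, 449, 0]) cube([52, 84, 2147]);
translate([1419, 449, 0]) cube([52, 84, 2147]);
translate([422, 449, 2147]) cube([1049, 84, 102]);


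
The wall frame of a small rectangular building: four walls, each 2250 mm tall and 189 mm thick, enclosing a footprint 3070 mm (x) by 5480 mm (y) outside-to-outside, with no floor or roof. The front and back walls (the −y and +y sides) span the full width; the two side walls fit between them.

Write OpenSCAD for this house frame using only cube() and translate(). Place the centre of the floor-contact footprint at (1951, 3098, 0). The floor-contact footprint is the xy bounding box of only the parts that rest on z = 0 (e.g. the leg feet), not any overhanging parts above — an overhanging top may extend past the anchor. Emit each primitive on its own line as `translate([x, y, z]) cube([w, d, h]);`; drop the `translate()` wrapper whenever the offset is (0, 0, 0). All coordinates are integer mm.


translate([416, 358, 0]) cube([3070, 189, 2250]);
translate([416, 5649, 0]) cube([3070, 189, 2250]);
translate([416, 547, 0]) cube([189, 5102, 2250]);
translate([3297, 547, 0]) cube([189, 5102, 2250]);


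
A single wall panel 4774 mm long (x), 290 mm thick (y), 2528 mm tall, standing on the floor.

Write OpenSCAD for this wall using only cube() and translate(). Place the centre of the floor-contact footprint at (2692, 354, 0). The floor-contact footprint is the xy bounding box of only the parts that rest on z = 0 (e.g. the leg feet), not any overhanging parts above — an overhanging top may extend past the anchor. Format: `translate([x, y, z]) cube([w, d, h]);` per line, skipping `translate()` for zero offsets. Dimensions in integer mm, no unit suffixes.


translate([305, 209, 0]) cube([4774, 290, 2528]);


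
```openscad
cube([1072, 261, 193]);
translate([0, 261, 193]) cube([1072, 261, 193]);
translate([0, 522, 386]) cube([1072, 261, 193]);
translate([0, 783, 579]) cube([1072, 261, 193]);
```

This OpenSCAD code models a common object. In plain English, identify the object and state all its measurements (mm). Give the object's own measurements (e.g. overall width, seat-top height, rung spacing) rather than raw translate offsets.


A straight staircase of 4 solid steps. Each step is 1072 mm wide (x), 261 mm deep (y, the going) and 193 mm tall (the rise). The first step rests on the floor; each subsequent step sits one going further in +y and one rise higher in +z, directly behind and above the previous step with no overlap.


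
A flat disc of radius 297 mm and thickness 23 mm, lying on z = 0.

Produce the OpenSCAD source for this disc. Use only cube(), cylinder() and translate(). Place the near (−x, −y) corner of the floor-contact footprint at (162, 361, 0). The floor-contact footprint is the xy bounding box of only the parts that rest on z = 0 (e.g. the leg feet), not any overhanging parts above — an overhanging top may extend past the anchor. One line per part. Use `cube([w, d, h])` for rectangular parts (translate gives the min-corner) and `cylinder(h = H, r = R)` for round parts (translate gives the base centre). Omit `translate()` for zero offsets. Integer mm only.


translate([459, 658, 0]) cylinder(h = 23, r = 297);


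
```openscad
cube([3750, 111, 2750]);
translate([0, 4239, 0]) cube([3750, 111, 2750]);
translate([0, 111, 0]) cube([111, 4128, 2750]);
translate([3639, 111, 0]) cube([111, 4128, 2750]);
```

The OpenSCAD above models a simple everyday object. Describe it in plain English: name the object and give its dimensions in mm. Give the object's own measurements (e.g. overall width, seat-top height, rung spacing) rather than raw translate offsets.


The wall frame of a small rectangular building: four walls, each 2750 mm tall and 111 mm thick, enclosing a footprint 3750 mm (x) by 4350 mm (y) outside-to-outside, with no floor or roof. The front and back walls (the −y and +y sides) span the full width; the two side walls fit between them.


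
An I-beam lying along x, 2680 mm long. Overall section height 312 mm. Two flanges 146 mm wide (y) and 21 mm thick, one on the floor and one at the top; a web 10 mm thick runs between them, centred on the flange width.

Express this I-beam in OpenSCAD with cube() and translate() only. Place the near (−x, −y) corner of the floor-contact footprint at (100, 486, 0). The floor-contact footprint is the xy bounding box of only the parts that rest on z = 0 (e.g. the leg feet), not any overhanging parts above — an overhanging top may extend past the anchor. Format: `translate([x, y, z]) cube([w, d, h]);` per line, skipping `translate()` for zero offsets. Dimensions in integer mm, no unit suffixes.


translate([100, 486, 0]) cube([2680, 146, 21]);
translate([100, 554, 21]) cube([2680, 10, 270]);
translate([100, 486, 291]) cube([2680, 146, 21]);


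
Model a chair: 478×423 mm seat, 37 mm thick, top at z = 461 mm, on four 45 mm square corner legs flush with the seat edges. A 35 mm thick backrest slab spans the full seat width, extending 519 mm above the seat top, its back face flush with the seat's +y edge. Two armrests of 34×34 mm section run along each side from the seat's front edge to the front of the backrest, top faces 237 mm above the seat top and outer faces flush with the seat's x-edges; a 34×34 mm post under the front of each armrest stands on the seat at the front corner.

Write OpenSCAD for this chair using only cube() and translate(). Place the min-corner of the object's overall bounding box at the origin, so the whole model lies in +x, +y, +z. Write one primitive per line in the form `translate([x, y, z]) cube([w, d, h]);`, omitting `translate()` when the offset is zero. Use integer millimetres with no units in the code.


translate([0, 0, 424]) cube([478, 423, 37]);
cube([45, 45, 424]);
translate([433, 0, 0]) cube([45, 45, 424]);
translate([0, 378, 0]) cube([45, 45, 424]);
translate([433, 378, 0]) cube([45, 45, 424]);
translate([0, 388, 461]) cube([478, 35, 519]);
translate([0, 0, 664]) cube([34, 388, 34]);
translate([444, 0, 664]) cube([34, 388, 34]);
translate([0, 0, 461]) cube([34, 34, 203]);
translate([444, 0, 461]) cube([34, 34, 203]);


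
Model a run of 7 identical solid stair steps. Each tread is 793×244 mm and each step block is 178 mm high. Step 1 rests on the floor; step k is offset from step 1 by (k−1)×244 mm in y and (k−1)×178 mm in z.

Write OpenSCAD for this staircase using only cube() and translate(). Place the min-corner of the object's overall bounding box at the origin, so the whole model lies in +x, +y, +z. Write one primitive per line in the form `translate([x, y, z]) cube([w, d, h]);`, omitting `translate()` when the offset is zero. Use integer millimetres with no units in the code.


cube([793, 244, 178]);
translate([0, 244, 178]) cube([793, 244, 178]);
translate([0, 488, 356]) cube([793, 244, 178]);
translate([0, 732, 534]) cube([793, 244, 178]);
translate([0, 976, 712]) cube([793, 244, 178]);
translate([0, 1220, 890]) cube([793, 244, 178]);
translate([0, 1464, 1068]) cube([793, 244, 178]);
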